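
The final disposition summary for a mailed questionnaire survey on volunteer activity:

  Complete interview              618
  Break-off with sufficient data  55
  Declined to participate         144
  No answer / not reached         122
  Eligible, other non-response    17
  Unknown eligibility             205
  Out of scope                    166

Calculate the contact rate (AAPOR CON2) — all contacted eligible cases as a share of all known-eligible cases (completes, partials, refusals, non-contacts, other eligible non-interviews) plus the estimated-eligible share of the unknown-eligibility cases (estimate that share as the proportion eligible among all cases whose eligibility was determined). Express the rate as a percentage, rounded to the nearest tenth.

73.8%

Numerator = 618 + 55 + 144 + 17 = 834
Determined eligible = 618 + 55 + 144 + 122 + 17 = 956
e = 956 / (956 + 166) = 956 / 1122 = 0.8520
Eligible share of unknowns = 0.8520 × 205 = 174.66
Denominator = 956 + 174.66 = 1130.66
CON2 = 834 / 1130.66 = 0.7376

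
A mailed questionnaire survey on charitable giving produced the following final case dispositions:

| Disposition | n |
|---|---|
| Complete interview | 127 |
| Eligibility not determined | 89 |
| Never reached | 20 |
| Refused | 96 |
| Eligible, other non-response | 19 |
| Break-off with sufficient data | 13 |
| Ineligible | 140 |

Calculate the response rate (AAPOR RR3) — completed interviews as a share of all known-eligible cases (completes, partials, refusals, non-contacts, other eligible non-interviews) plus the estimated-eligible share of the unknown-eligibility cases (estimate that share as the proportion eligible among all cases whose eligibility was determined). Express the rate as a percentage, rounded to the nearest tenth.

38.0%

Numerator → 127
Determined eligible → 127 + 13 + 96 + 20 + 19 = 275
e = 275 / (275 + 140) = 275 / 415 = 0.6627
e × U → 0.6627 × 89 = 58.98
Denominator → 275 + 58.98 = 333.98
RR3 = 127 / 333.98 = 0.3803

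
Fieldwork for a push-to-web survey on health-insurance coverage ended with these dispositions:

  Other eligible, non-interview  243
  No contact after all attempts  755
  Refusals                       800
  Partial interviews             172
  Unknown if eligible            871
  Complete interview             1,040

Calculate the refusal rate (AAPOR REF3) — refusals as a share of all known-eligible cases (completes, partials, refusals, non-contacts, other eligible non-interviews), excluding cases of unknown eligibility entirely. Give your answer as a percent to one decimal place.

26.6%

Top: 800
Denom: 1040 + 172 + 800 + 755 + 243 = 3010
REF3 = 800 / 3010 = 0.2658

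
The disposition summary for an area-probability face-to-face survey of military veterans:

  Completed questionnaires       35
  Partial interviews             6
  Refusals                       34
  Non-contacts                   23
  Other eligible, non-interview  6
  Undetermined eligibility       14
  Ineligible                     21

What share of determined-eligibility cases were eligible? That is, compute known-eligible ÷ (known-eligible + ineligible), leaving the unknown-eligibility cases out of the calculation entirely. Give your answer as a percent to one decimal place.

83.2%

Known eligible = 35 + 6 + 34 + 23 + 6 = 104
e = 104 / (104 + 21) = 104 / 125 = 0.8320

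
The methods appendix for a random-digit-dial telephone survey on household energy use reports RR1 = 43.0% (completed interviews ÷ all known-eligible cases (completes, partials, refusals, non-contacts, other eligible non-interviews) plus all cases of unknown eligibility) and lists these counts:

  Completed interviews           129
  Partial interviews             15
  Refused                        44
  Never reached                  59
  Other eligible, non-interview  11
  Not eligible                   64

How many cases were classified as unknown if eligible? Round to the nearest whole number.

42

RR1 = 129 / D = 0.430
D = 129 / 0.430 = 300.0
Other denominator terms total 258
unknown if eligible = 300.0 − 258 ≈ 42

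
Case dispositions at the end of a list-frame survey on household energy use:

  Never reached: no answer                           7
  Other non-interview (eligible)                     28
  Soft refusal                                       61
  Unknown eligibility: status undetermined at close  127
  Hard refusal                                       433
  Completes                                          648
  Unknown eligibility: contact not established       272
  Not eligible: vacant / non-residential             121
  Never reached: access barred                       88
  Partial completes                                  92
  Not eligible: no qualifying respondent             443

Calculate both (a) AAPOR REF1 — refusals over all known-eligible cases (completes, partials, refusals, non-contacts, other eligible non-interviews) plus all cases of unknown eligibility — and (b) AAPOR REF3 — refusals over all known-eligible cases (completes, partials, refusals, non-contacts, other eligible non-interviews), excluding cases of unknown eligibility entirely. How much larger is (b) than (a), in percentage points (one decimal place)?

Refusals = 433 + 61 = 494
No contact after all attempts = 7 + 88 = 95
Unknown eligibility = 272 + 127 = 399
Screened out, ineligible = 443 + 121 = 564
Numerator: 494
Base: 648 + 92 + 494 + 95 + 28 + 399 = 1756
REF1 = 494 / 1756 = 0.2813
Base: 648 + 92 + 494 + 95 + 28 = 1357
REF3 = 494 / 1357 = 0.3640
Difference = 36.40 − 28.13 = 8.27 percentage points

8.3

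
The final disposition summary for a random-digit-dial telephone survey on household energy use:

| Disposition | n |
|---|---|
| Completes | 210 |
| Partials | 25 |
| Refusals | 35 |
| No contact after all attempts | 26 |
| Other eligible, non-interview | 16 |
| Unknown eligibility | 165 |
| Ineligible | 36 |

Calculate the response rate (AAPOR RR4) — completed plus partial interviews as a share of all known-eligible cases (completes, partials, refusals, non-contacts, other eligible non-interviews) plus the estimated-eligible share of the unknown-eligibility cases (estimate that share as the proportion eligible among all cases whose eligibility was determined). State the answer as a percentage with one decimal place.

Top → 210 + 25 = 235
Determined eligible → 210 + 25 + 35 + 26 + 16 = 312
e = 312 / (312 + 36) = 312 / 348 = 0.8966
e × U → 0.8966 × 165 = 147.94
Base → 312 + 147.94 = 459.94
RR4 = 235 / 459.94 = 0.5109

51.1%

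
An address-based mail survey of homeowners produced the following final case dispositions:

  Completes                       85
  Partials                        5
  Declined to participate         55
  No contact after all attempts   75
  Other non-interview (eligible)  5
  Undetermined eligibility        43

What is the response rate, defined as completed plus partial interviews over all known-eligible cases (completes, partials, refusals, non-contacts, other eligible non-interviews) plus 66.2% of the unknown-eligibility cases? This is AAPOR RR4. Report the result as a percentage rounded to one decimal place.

Top → 85 + 5 = 90
Eligible (known) → 85 + 5 + 55 + 75 + 5 = 225
e × U → 0.6620 × 43 = 28.47
Denom → 225 + 28.47 = 253.47
RR4 = 90 / 253.47 = 0.3551

35.5%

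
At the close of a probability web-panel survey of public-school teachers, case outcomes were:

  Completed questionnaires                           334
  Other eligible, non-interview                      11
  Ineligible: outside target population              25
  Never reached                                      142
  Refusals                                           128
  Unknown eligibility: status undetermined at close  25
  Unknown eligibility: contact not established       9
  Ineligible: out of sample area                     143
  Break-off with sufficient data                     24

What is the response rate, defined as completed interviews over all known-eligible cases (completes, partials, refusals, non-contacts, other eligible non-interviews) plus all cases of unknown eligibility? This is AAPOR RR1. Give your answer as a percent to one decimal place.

Unknown if eligible = 9 + 25 = 34
Ineligible = 25 + 143 = 168
Numerator → 334
Base → 334 + 24 + 128 + 142 + 11 + 34 = 673
RR1 = 334 / 673 = 0.4963

49.6%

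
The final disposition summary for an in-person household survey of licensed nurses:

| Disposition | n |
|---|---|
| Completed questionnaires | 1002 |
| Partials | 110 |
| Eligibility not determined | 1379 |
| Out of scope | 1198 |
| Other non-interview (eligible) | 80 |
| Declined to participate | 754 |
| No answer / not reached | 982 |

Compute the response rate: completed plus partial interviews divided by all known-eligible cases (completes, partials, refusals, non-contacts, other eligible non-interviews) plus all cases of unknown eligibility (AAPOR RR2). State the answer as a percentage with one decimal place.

Num → 1002 + 110 = 1112
Denominator → 1002 + 110 + 754 + 982 + 80 + 1379 = 4307
RR2 = 1112 / 4307 = 0.2582

25.8%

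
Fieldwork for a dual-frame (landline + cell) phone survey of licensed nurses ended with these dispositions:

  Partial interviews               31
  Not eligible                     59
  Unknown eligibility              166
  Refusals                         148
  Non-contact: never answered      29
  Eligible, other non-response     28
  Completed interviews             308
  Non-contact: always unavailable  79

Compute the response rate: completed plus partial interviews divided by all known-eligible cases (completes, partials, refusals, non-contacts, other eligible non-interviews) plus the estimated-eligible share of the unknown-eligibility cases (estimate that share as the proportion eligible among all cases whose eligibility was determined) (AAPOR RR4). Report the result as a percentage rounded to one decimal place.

43.8%

Never reached = 29 + 79 = 108
Top = 308 + 31 = 339
Determined eligible = 308 + 31 + 148 + 108 + 28 = 623
e = 623 / (623 + 59) = 623 / 682 = 0.9135
Estimated eligible among unknowns = 0.9135 × 166 = 151.64
Denom = 623 + 151.64 = 774.64
RR4 = 339 / 774.64 = 0.4376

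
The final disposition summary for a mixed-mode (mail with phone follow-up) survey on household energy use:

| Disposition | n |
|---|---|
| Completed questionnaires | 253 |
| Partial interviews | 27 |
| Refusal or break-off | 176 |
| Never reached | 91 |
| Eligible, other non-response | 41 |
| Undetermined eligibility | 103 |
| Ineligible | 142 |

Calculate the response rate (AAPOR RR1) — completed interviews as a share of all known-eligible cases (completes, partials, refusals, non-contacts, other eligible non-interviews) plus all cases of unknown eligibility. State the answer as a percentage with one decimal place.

Top = 253
Base = 253 + 27 + 176 + 91 + 41 + 103 = 691
RR1 = 253 / 691 = 0.3661

36.6%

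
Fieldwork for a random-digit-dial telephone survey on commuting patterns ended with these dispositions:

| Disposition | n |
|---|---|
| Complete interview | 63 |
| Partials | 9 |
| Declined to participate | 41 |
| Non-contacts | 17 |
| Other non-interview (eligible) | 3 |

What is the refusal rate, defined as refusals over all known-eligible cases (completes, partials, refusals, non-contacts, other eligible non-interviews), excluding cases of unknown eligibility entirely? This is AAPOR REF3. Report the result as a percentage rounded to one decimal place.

30.8%

Top → 41
Denominator → 63 + 9 + 41 + 17 + 3 = 133
REF3 = 41 / 133 = 0.3083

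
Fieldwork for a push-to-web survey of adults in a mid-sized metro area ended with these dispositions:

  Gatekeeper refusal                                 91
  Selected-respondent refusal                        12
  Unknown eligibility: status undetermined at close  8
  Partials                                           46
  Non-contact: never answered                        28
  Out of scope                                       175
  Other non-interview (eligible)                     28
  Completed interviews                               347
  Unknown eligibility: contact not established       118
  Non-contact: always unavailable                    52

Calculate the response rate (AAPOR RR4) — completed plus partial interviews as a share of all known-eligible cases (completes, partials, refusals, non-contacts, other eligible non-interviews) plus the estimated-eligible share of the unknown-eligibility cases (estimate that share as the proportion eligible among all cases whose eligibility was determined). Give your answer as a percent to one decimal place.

Refusal or break-off = 91 + 12 = 103
Never reached = 28 + 52 = 80
Unknown if eligible = 118 + 8 = 126
Num: 347 + 46 = 393
Eligible (known): 347 + 46 + 103 + 80 + 28 = 604
e = 604 / (604 + 175) = 604 / 779 = 0.7754
e × U: 0.7754 × 126 = 97.70
Denominator: 604 + 97.70 = 701.70
RR4 = 393 / 701.70 = 0.5601

56.0%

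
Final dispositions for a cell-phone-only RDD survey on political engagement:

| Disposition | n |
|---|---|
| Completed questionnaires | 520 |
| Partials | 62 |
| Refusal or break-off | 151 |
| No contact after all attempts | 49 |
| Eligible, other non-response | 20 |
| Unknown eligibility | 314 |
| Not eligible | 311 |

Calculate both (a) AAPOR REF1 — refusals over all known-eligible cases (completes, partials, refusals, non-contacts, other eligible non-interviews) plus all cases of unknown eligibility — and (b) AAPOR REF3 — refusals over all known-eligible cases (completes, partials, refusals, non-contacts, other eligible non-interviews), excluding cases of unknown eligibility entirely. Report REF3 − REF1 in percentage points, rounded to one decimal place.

Num = 151
Denom = 520 + 62 + 151 + 49 + 20 + 314 = 1116
REF1 = 151 / 1116 = 0.1353
Denom = 520 + 62 + 151 + 49 + 20 = 802
REF3 = 151 / 802 = 0.1883
Difference = 18.83 − 13.53 = 5.30 percentage points

5.3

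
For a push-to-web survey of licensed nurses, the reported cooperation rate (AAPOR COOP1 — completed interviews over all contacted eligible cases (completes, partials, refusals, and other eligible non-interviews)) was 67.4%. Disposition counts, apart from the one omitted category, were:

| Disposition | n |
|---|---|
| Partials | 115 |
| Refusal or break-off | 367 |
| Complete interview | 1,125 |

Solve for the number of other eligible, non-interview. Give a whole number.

62

COOP1 = 1125 / D = 0.674
D = 1125 / 0.674 = 1669.1
Rest of base = 1607
other eligible, non-interview = 1669.1 − 1607 ≈ 62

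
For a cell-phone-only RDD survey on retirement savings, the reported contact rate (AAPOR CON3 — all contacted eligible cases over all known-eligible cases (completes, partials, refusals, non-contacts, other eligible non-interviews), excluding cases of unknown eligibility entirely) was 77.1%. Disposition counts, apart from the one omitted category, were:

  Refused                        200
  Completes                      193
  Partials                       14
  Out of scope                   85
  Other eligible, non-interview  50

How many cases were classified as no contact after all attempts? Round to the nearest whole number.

136

Numerator: 193 + 14 + 200 + 50 = 457
CON3 = 457 / D = 0.771
D = 457 / 0.771 = 592.7
Other denominator terms total 457
no contact after all attempts = 592.7 − 457 ≈ 136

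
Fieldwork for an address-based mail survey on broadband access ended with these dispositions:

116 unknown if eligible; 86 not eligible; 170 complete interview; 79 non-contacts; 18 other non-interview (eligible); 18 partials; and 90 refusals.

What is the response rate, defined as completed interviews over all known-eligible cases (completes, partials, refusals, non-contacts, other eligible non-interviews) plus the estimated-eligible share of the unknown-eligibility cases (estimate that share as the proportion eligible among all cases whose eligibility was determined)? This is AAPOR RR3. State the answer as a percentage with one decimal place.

36.2%

Top: 170
Eligible (known): 170 + 18 + 90 + 79 + 18 = 375
e = 375 / (375 + 86) = 375 / 461 = 0.8134
Estimated eligible among unknowns: 0.8134 × 116 = 94.35
Denom: 375 + 94.35 = 469.35
RR3 = 170 / 469.35 = 0.3622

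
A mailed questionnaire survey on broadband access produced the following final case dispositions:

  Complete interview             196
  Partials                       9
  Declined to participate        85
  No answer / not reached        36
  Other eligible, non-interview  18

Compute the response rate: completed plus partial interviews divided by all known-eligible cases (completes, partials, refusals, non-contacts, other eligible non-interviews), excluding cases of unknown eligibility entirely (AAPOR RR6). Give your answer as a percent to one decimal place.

59.6%

Top: 196 + 9 = 205
Denom: 196 + 9 + 85 + 36 + 18 = 344
RR6 = 205 / 344 = 0.5959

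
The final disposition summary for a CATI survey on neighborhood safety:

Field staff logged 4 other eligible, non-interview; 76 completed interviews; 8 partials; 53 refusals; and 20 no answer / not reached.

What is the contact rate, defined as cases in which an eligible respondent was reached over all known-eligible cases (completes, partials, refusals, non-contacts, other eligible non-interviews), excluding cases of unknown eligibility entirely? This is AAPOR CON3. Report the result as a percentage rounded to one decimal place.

87.6%

Numerator: 76 + 8 + 53 + 4 = 141
Denom: 76 + 8 + 53 + 20 + 4 = 161
CON3 = 141 / 161 = 0.8758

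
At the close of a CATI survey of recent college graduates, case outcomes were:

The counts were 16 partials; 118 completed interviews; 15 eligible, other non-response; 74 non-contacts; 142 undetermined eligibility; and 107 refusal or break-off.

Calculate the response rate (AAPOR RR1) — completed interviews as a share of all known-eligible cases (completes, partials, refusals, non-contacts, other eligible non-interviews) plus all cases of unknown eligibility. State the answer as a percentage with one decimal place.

Num: 118
Base: 118 + 16 + 107 + 74 + 15 + 142 = 472
RR1 = 118 / 472 = 0.2500

25.0%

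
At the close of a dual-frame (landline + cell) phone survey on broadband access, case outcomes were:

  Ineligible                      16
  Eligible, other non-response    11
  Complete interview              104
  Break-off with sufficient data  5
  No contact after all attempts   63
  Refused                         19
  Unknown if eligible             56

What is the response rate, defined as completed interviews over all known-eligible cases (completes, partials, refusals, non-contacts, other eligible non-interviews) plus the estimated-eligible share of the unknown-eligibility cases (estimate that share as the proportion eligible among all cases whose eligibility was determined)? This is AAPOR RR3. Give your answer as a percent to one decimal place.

Num → 104
Determined eligible → 104 + 5 + 19 + 63 + 11 = 202
e = 202 / (202 + 16) = 202 / 218 = 0.9266
e × U → 0.9266 × 56 = 51.89
Denom → 202 + 51.89 = 253.89
RR3 = 104 / 253.89 = 0.4096

41.0%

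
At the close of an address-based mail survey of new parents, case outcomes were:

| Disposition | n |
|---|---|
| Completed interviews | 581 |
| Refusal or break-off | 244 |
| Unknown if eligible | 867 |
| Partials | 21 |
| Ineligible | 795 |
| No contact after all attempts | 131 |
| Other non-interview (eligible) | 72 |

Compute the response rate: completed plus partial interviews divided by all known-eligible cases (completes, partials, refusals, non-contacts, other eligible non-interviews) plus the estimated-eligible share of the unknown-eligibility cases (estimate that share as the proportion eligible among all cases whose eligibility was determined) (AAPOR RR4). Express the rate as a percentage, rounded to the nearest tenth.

39.0%

Num: 581 + 21 = 602
Eligible (known): 581 + 21 + 244 + 131 + 72 = 1049
e = 1049 / (1049 + 795) = 1049 / 1844 = 0.5689
Estimated eligible among unknowns: 0.5689 × 867 = 493.24
Base: 1049 + 493.24 = 1542.24
RR4 = 602 / 1542.24 = 0.3903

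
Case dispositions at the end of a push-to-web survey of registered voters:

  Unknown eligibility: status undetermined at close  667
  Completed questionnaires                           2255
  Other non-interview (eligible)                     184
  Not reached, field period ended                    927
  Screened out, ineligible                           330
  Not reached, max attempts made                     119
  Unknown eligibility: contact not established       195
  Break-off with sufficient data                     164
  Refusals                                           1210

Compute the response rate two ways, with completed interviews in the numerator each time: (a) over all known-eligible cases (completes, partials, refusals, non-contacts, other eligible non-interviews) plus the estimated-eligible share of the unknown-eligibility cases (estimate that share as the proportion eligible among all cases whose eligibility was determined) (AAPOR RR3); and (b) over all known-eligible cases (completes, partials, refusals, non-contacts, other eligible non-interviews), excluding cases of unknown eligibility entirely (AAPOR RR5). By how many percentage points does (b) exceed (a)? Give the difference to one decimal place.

Non-contacts = 927 + 119 = 1046
Undetermined eligibility = 195 + 667 = 862
Top = 2255
Determined eligible = 2255 + 164 + 1210 + 1046 + 184 = 4859
e = 4859 / (4859 + 330) = 4859 / 5189 = 0.9364
Estimated eligible among unknowns = 0.9364 × 862 = 807.18
Base = 4859 + 807.18 = 5666.18
RR3 = 2255 / 5666.18 = 0.3980
Base = 2255 + 164 + 1210 + 1046 + 184 = 4859
RR5 = 2255 / 4859 = 0.4641
Difference = 46.41 − 39.80 = 6.61 percentage points

6.6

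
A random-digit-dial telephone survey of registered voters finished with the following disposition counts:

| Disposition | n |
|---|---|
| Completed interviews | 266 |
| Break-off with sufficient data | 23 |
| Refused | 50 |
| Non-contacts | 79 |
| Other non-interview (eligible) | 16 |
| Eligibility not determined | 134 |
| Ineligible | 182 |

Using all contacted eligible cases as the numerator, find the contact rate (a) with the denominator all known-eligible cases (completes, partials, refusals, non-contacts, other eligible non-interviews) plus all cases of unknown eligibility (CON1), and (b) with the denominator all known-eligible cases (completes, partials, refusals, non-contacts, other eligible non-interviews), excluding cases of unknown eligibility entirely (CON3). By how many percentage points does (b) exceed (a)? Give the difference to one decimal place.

Numerator → 266 + 23 + 50 + 16 = 355
Base → 266 + 23 + 50 + 79 + 16 + 134 = 568
CON1 = 355 / 568 = 0.6250
Base → 266 + 23 + 50 + 79 + 16 = 434
CON3 = 355 / 434 = 0.8180
Difference = 81.80 − 62.50 = 19.30 percentage points

19.3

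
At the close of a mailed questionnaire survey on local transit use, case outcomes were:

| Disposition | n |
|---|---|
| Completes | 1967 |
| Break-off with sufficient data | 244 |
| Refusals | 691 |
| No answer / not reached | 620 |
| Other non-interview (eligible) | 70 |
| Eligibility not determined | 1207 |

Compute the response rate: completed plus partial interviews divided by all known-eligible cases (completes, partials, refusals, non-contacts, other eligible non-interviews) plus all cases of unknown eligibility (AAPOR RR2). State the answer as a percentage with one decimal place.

46.1%

Top → 1967 + 244 = 2211
Base → 1967 + 244 + 691 + 620 + 70 + 1207 = 4799
RR2 = 2211 / 4799 = 0.4607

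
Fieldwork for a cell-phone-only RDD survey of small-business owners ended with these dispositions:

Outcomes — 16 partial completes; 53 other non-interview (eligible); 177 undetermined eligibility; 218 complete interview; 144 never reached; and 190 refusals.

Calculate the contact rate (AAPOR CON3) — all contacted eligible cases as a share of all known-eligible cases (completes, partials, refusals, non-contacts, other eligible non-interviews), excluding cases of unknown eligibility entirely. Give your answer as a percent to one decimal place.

76.8%

Top: 218 + 16 + 190 + 53 = 477
Base: 218 + 16 + 190 + 144 + 53 = 621
CON3 = 477 / 621 = 0.7681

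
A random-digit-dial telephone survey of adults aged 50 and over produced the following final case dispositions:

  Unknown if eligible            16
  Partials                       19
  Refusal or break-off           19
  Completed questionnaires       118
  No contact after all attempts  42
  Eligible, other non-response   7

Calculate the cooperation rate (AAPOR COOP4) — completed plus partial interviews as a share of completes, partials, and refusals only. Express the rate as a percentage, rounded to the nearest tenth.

87.8%

Top: 118 + 19 = 137
Denom: 118 + 19 + 19 = 156
COOP4 = 137 / 156 = 0.8782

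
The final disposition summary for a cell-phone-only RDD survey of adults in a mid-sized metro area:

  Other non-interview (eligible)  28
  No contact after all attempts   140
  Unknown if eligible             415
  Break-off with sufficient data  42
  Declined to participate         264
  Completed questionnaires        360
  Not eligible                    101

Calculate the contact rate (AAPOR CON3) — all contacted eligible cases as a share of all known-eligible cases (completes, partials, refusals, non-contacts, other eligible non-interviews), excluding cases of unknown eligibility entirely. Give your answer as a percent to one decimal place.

83.2%

Numerator = 360 + 42 + 264 + 28 = 694
Denom = 360 + 42 + 264 + 140 + 28 = 834
CON3 = 694 / 834 = 0.8321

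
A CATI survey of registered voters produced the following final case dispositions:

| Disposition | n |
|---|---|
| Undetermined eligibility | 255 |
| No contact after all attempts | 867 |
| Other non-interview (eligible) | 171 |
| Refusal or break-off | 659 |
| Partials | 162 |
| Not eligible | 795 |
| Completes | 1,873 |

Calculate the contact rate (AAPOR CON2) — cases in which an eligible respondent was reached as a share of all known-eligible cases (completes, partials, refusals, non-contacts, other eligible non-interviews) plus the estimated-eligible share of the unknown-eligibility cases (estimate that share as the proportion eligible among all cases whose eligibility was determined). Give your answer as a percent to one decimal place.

Num: 1873 + 162 + 659 + 171 = 2865
Eligible (known): 1873 + 162 + 659 + 867 + 171 = 3732
e = 3732 / (3732 + 795) = 3732 / 4527 = 0.8244
Eligible share of unknowns: 0.8244 × 255 = 210.22
Denom: 3732 + 210.22 = 3942.22
CON2 = 2865 / 3942.22 = 0.7267

72.7%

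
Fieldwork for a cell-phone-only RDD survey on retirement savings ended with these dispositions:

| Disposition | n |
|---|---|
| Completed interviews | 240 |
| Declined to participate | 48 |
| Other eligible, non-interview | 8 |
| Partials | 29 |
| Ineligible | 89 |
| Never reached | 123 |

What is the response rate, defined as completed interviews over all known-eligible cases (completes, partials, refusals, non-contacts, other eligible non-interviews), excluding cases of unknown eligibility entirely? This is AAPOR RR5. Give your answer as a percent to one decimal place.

53.6%

Top = 240
Denominator = 240 + 29 + 48 + 123 + 8 = 448
RR5 = 240 / 448 = 0.5357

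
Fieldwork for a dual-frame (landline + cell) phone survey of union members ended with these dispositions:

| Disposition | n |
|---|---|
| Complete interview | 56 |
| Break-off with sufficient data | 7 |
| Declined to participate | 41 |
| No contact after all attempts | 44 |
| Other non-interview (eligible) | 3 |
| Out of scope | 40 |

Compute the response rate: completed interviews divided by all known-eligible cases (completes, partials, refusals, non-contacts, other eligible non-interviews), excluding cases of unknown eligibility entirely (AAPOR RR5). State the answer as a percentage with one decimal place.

37.1%

Top → 56
Denom → 56 + 7 + 41 + 44 + 3 = 151
RR5 = 56 / 151 = 0.3709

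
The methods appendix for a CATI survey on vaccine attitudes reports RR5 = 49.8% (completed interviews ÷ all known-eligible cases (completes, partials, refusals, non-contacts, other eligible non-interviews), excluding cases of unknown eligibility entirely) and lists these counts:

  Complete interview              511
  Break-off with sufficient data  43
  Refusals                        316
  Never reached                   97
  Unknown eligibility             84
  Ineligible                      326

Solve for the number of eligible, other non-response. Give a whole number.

59

RR5 = 511 / D = 0.498
D = 511 / 0.498 = 1026.1
Remaining denominator categories sum to 967
eligible, other non-response = 1026.1 − 967 ≈ 59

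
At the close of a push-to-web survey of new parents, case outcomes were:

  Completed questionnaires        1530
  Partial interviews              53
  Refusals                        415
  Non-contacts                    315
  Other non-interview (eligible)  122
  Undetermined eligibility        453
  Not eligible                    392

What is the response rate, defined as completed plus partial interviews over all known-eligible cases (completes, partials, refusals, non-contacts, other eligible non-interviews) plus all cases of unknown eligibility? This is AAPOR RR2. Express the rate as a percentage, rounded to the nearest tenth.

54.8%

Numerator → 1530 + 53 = 1583
Denom → 1530 + 53 + 415 + 315 + 122 + 453 = 2888
RR2 = 1583 / 2888 = 0.5481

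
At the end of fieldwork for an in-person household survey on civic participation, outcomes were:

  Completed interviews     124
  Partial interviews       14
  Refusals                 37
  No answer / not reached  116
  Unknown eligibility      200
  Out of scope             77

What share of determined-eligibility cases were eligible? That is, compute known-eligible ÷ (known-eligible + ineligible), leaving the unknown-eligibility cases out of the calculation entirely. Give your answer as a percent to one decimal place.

Eligible (known) → 124 + 14 + 37 + 116 = 291
e = 291 / (291 + 77) = 291 / 368 = 0.7908

79.1%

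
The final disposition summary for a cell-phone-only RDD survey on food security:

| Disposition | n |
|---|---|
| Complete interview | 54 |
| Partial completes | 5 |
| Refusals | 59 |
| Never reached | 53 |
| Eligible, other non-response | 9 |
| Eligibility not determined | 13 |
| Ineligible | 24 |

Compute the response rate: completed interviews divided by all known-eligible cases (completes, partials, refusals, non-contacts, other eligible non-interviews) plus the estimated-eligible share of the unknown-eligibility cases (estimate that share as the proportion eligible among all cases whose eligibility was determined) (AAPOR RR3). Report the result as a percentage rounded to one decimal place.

28.2%

Numerator = 54
Known eligible = 54 + 5 + 59 + 53 + 9 = 180
e = 180 / (180 + 24) = 180 / 204 = 0.8824
e × U = 0.8824 × 13 = 11.47
Denom = 180 + 11.47 = 191.47
RR3 = 54 / 191.47 = 0.2820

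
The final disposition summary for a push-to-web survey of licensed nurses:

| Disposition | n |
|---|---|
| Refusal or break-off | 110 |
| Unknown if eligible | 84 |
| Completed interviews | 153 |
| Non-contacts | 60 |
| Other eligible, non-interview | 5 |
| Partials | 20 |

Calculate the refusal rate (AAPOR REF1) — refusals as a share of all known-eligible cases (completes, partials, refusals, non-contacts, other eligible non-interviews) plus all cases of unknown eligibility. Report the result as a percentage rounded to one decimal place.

Numerator: 110
Base: 153 + 20 + 110 + 60 + 5 + 84 = 432
REF1 = 110 / 432 = 0.2546

25.5%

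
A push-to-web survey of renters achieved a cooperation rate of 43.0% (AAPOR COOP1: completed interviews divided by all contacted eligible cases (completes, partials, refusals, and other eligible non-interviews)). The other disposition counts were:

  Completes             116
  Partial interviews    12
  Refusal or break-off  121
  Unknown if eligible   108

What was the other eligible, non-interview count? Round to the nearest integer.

21

COOP1 = 116 / D = 0.430
D = 116 / 0.430 = 269.8
Remaining denominator categories sum to 249
other eligible, non-interview = 269.8 − 249 ≈ 21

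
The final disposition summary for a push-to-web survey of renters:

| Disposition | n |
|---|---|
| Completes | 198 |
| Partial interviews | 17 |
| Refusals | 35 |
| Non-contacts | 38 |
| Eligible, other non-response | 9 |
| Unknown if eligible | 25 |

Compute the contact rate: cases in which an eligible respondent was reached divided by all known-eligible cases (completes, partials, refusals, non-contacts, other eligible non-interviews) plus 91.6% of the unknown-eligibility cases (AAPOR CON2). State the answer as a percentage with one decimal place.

Top → 198 + 17 + 35 + 9 = 259
Eligible (known) → 198 + 17 + 35 + 38 + 9 = 297
Estimated eligible among unknowns → 0.9160 × 25 = 22.90
Denom → 297 + 22.90 = 319.90
CON2 = 259 / 319.90 = 0.8096

81.0%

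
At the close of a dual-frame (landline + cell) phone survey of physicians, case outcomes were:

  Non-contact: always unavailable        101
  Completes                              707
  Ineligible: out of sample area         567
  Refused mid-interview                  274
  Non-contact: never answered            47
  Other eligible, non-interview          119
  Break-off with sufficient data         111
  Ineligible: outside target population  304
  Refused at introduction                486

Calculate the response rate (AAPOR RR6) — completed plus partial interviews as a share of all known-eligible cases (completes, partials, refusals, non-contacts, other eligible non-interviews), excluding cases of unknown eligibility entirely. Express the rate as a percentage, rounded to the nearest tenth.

44.3%

Declined to participate = 486 + 274 = 760
Non-contacts = 47 + 101 = 148
Out of scope = 304 + 567 = 871
Numerator: 707 + 111 = 818
Base: 707 + 111 + 760 + 148 + 119 = 1845
RR6 = 818 / 1845 = 0.4434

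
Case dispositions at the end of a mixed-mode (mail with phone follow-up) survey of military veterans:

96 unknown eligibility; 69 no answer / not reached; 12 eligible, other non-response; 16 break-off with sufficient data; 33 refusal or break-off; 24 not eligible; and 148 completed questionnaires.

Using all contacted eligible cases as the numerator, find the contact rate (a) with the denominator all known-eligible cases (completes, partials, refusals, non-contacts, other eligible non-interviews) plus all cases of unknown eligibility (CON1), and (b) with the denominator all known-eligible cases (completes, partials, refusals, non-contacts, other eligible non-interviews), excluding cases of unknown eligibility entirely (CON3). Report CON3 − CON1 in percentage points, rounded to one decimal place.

19.3

Numerator: 148 + 16 + 33 + 12 = 209
Base: 148 + 16 + 33 + 69 + 12 + 96 = 374
CON1 = 209 / 374 = 0.5588
Base: 148 + 16 + 33 + 69 + 12 = 278
CON3 = 209 / 278 = 0.7518
Difference = 75.18 − 55.88 = 19.30 percentage points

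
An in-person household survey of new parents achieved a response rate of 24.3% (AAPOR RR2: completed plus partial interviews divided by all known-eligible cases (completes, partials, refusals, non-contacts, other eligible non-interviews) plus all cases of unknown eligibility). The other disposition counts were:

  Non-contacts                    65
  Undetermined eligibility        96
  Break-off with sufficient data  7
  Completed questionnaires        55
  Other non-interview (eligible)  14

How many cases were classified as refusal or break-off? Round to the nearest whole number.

Numerator = 55 + 7 = 62
RR2 = 62 / D = 0.243
D = 62 / 0.243 = 255.1
Remaining denominator categories sum to 237
refusal or break-off = 255.1 − 237 ≈ 18

18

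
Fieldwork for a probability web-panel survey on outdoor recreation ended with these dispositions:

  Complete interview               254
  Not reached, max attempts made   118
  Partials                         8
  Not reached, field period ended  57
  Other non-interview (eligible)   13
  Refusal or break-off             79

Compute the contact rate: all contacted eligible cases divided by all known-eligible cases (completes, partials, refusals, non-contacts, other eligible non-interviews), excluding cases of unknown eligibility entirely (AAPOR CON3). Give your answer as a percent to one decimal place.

66.9%

No contact after all attempts = 57 + 118 = 175
Num: 254 + 8 + 79 + 13 = 354
Denominator: 254 + 8 + 79 + 175 + 13 = 529
CON3 = 354 / 529 = 0.6692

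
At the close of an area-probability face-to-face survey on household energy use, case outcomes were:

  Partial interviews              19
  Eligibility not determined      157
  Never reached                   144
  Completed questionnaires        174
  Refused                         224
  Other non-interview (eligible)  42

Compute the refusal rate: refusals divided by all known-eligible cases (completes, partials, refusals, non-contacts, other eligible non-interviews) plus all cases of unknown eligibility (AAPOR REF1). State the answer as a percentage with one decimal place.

Num = 224
Base = 174 + 19 + 224 + 144 + 42 + 157 = 760
REF1 = 224 / 760 = 0.2947

29.5%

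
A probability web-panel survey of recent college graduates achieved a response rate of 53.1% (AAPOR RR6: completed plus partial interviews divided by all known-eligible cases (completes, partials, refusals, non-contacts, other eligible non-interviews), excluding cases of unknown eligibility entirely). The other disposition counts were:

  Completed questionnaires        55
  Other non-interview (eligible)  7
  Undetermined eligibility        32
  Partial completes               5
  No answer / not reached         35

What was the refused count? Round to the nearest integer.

Num: 55 + 5 = 60
RR6 = 60 / D = 0.531
D = 60 / 0.531 = 113.0
Remaining denominator categories sum to 102
refused = 113.0 − 102 ≈ 11

11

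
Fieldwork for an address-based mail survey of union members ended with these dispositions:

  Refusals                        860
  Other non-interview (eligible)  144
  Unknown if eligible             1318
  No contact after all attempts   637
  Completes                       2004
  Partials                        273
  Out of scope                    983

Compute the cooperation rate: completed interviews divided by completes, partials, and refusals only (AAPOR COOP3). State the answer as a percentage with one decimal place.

Top: 2004
Base: 2004 + 273 + 860 = 3137
COOP3 = 2004 / 3137 = 0.6388

63.9%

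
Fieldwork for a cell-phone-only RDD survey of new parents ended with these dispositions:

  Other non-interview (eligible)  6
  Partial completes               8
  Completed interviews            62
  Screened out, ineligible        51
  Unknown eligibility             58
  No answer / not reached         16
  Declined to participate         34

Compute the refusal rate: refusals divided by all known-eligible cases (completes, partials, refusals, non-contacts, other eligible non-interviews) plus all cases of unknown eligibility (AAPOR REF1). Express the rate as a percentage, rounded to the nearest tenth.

Numerator → 34
Denom → 62 + 8 + 34 + 16 + 6 + 58 = 184
REF1 = 34 / 184 = 0.1848

18.5%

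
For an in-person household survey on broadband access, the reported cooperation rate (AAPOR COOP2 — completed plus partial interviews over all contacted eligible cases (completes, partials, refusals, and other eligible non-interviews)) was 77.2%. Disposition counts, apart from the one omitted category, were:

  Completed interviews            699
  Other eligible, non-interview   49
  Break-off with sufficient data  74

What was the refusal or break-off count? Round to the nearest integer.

Num: 699 + 74 = 773
COOP2 = 773 / D = 0.772
D = 773 / 0.772 = 1001.3
Rest of base = 822
refusal or break-off = 1001.3 − 822 ≈ 179

179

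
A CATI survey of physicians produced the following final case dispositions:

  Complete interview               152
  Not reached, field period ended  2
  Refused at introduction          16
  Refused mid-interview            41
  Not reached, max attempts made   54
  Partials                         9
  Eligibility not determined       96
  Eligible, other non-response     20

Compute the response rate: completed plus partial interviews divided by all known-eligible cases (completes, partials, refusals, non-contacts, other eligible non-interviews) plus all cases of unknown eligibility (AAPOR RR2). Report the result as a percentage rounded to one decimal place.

41.3%

Refusals = 16 + 41 = 57
No contact after all attempts = 2 + 54 = 56
Num: 152 + 9 = 161
Denom: 152 + 9 + 57 + 56 + 20 + 96 = 390
RR2 = 161 / 390 = 0.4128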